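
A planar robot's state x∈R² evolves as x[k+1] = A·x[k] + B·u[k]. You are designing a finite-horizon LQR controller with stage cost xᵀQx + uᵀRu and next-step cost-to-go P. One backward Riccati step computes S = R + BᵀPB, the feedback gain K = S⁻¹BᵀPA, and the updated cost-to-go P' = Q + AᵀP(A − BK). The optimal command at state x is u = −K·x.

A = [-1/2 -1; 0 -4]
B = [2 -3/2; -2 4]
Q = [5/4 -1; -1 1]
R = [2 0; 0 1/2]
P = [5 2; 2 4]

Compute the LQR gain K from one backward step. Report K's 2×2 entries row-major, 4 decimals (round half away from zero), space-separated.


BᵀP = [6.0000 -4.0000; 0.5000 13.0000]
S = R + BᵀPB = [2 0; 0 1/2] + [20.0000 -25.0000; -25.0000 51.2500] = [22.0000 -25.0000; -25.0000 51.7500]
BᵀPA = [-3.0000 10.0000; -0.2500 -52.5000]
K = S⁻¹·BᵀPA = [-0.3145 -1.5482; -0.1568 -1.7624]
A−BK = [-0.1061 -0.5472; -0.0019 -0.0467]
AᵀP(A−BK) = [0.2673 1.4148; 1.4148 7.9552]
P' = Q + AᵀP(A−BK) = [1.5173 0.4148; 0.4148 8.9552]
tr(P') = 10.4725

-0.3145 -1.5482 -0.1568 -1.7624


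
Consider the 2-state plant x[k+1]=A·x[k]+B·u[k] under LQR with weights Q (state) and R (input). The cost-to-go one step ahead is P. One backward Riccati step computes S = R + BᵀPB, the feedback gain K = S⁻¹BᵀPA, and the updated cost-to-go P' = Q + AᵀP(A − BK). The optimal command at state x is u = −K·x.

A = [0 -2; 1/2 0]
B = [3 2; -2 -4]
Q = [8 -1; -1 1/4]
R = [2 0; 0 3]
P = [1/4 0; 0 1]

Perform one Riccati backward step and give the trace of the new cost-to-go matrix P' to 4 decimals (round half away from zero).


8.9682

BᵀP = [0.7500 -2.0000; 0.5000 -4.0000]
S = R + BᵀPB = [2 0; 0 3] + [6.2500 9.5000; 9.5000 17.0000] = [8.2500 9.5000; 9.5000 20.0000]
BᵀPA = [-1.0000 -1.5000; -2.0000 -1.0000]
K = S⁻¹·BᵀPA = [-0.0134 -0.2742; -0.0936 0.0803]
A−BK = [0.2274 -1.3378; 0.0987 -0.2274]
AᵀP(A−BK) = [0.0493 -0.1137; -0.1137 0.6689]
P' = Q + AᵀP(A−BK) = [8.0493 -1.1137; -1.1137 0.9189]
tr(P') = 8.9682


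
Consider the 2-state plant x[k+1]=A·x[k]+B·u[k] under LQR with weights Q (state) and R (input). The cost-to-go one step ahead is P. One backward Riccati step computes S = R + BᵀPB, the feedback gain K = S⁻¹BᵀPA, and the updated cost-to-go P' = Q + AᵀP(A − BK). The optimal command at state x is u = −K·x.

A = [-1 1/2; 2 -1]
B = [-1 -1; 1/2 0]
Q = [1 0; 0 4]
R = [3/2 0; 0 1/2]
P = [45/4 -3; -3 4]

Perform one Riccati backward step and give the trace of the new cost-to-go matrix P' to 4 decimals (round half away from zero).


15.4357

BᵀP = [-12.7500 5.0000; -11.2500 3.0000]
S = R + BᵀPB = [3/2 0; 0 1/2] + [15.2500 12.7500; 12.7500 11.2500] = [16.7500 12.7500; 12.7500 11.7500]
BᵀPA = [22.7500 -11.3750; 17.2500 -8.6250]
K = S⁻¹·BᵀPA = [1.3832 -0.6916; -0.0328 0.0164]
A−BK = [0.3504 -0.1752; 1.3084 -0.6542]
AᵀP(A−BK) = [8.3485 -4.1743; -4.1743 2.0871]
P' = Q + AᵀP(A−BK) = [9.3485 -4.1743; -4.1743 6.0871]
tr(P') = 15.4357


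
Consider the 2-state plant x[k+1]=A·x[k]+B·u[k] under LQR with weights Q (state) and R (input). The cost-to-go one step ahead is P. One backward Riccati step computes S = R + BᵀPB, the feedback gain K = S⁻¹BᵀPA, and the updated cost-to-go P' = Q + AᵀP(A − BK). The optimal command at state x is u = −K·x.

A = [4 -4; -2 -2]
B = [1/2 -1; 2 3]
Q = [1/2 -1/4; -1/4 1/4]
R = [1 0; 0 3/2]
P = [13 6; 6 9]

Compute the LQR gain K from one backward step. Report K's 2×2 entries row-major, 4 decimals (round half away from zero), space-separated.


BᵀP = [18.5000 21.0000; 5.0000 21.0000]
S = R + BᵀPB = [1 0; 0 3/2] + [51.2500 44.5000; 44.5000 58.0000] = [52.2500 44.5000; 44.5000 59.5000]
BᵀPA = [32.0000 -116.0000; -22.0000 -62.0000]
K = S⁻¹·BᵀPA = [2.5544 -3.6708; -2.2802 1.7034]
A−BK = [0.4426 -0.4612; -0.2682 0.2315]
AᵀP(A−BK) = [16.0935 -17.0584; -17.0584 19.7936]
P' = Q + AᵀP(A−BK) = [16.5935 -17.3084; -17.3084 20.0436]
tr(P') = 36.6370

2.5544 -3.6708 -2.2802 1.7034


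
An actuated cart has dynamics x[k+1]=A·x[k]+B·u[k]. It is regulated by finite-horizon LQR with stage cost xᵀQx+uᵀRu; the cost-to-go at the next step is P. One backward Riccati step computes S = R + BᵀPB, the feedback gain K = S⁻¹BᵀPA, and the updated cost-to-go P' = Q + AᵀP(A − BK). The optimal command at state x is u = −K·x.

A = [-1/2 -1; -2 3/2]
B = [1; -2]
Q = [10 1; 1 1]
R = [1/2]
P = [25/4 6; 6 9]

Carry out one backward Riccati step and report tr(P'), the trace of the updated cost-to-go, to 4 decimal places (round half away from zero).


22.5383

BᵀP = [-5.7500 -12.0000]
S = R + BᵀPB = [1/2] + [18.2500] = [18.7500]
BᵀPA = [26.8750 -12.2500]
K = S⁻¹·BᵀPA = [1.4333 -0.6533]
A−BK = [-1.9333 -0.3467; 0.8667 0.1933]
AᵀP(A−BK) = [11.0417 1.1833; 1.1833 0.4967]
P' = Q + AᵀP(A−BK) = [21.0417 2.1833; 2.1833 1.4967]
tr(P') = 22.5383


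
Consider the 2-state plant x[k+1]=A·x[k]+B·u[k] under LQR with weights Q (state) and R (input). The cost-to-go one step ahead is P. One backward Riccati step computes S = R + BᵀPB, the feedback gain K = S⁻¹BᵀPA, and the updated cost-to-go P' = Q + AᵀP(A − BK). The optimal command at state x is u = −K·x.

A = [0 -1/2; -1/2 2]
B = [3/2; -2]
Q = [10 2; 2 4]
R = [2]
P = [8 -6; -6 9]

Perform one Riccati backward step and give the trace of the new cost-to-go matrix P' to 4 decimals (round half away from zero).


BᵀP = [24.0000 -27.0000]
S = R + BᵀPB = [2] + [90.0000] = [92.0000]
BᵀPA = [13.5000 -66.0000]
K = S⁻¹·BᵀPA = [0.1467 -0.7174]
A−BK = [-0.2201 0.5761; -0.2065 0.5652]
AᵀP(A−BK) = [0.2690 -0.8152; -0.8152 2.6522]
P' = Q + AᵀP(A−BK) = [10.2690 1.1848; 1.1848 6.6522]
tr(P') = 16.9212

16.9212


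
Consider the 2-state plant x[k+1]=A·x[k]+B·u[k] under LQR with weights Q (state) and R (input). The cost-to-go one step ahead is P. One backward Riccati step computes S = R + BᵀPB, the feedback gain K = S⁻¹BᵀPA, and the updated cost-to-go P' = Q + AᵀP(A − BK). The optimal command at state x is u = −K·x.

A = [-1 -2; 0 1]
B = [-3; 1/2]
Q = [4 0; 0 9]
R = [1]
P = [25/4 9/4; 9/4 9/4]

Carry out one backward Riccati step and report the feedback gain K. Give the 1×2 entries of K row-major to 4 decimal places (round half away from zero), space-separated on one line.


BᵀP = [-17.6250 -5.6250]
S = R + BᵀPB = [1] + [50.0625] = [51.0625]
BᵀPA = [17.6250 29.6250]
K = S⁻¹·BᵀPA = [0.3452 0.5802]
A−BK = [0.0355 -0.2595; -0.1726 0.7099]
AᵀP(A−BK) = [0.1665 0.0245; 0.0245 1.0624]
P' = Q + AᵀP(A−BK) = [4.1665 0.0245; 0.0245 10.0624]
tr(P') = 14.2289

0.3452 0.5802


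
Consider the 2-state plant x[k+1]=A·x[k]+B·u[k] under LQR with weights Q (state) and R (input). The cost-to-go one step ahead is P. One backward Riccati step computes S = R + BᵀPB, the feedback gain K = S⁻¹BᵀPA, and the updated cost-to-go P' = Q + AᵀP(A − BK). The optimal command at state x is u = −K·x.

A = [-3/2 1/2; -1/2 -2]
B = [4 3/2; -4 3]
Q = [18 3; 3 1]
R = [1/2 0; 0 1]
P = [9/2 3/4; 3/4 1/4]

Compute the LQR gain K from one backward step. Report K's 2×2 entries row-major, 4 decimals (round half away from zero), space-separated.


BᵀP = [15.0000 2.0000; 9.0000 1.8750]
S = R + BᵀPB = [1/2 0; 0 1] + [52.0000 28.5000; 28.5000 19.1250] = [52.5000 28.5000; 28.5000 20.1250]
BᵀPA = [-23.5000 3.5000; -14.4375 0.7500]
K = S⁻¹·BᵀPA = [-0.2516 0.2008; -0.3611 -0.2471]
A−BK = [0.0480 0.0674; -0.4231 -0.4554]
AᵀP(A−BK) = [0.1867 0.0889; 0.0889 0.1075]
P' = Q + AᵀP(A−BK) = [18.1867 3.0889; 3.0889 1.1075]
tr(P') = 19.2942

-0.2516 0.2008 -0.3611 -0.2471


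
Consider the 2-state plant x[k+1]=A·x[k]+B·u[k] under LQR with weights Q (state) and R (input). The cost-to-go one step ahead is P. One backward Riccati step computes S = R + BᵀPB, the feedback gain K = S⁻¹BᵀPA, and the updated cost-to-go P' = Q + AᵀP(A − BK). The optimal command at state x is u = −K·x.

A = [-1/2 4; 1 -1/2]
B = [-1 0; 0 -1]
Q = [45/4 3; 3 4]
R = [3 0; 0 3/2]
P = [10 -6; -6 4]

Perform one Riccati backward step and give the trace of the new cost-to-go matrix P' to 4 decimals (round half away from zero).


45.9894

BᵀP = [-10.0000 6.0000; 6.0000 -4.0000]
S = R + BᵀPB = [3 0; 0 3/2] + [10.0000 -6.0000; -6.0000 4.0000] = [13.0000 -6.0000; -6.0000 5.5000]
BᵀPA = [11.0000 -43.0000; -7.0000 26.0000]
K = S⁻¹·BᵀPA = [0.5211 -2.2676; -0.7042 2.2535]
A−BK = [0.0211 1.7324; 0.2958 1.7535]
AᵀP(A−BK) = [1.8380 -6.7817; -6.7817 28.9014]
P' = Q + AᵀP(A−BK) = [13.0880 -3.7817; -3.7817 32.9014]
tr(P') = 45.9894


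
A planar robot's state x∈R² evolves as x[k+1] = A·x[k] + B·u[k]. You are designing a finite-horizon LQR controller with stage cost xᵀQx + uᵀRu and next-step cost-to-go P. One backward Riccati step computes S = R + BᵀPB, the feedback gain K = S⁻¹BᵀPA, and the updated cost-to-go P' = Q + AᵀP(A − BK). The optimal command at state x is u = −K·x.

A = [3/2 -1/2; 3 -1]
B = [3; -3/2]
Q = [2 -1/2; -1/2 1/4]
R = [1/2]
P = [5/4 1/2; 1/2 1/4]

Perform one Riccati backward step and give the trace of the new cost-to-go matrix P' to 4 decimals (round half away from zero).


4.0550

BᵀP = [3.0000 1.1250]
S = R + BᵀPB = [1/2] + [7.3125] = [7.8125]
BᵀPA = [7.8750 -2.6250]
K = S⁻¹·BᵀPA = [1.0080 -0.3360]
A−BK = [-1.5240 0.5080; 4.5120 -1.5040]
AᵀP(A−BK) = [1.6245 -0.5415; -0.5415 0.1805]
P' = Q + AᵀP(A−BK) = [3.6245 -1.0415; -1.0415 0.4305]
tr(P') = 4.0550


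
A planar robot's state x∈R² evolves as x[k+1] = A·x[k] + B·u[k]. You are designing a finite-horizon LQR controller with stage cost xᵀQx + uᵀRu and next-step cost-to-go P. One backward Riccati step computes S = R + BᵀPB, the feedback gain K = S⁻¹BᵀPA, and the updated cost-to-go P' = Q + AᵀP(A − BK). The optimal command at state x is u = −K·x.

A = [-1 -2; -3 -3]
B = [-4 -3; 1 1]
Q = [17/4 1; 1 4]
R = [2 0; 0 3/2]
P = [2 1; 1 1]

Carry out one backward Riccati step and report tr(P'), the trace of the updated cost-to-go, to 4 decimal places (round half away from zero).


24.9537

BᵀP = [-7.0000 -3.0000; -5.0000 -2.0000]
S = R + BᵀPB = [2 0; 0 3/2] + [25.0000 18.0000; 18.0000 13.0000] = [27.0000 18.0000; 18.0000 14.5000]
BᵀPA = [16.0000 23.0000; 11.0000 16.0000]
K = S⁻¹·BᵀPA = [0.5037 0.6741; 0.1333 0.2667]
A−BK = [1.4148 1.4963; -3.6370 -3.9407]
AᵀP(A−BK) = [7.4741 8.2815; 8.2815 9.2296]
P' = Q + AᵀP(A−BK) = [11.7241 9.2815; 9.2815 13.2296]
tr(P') = 24.9537


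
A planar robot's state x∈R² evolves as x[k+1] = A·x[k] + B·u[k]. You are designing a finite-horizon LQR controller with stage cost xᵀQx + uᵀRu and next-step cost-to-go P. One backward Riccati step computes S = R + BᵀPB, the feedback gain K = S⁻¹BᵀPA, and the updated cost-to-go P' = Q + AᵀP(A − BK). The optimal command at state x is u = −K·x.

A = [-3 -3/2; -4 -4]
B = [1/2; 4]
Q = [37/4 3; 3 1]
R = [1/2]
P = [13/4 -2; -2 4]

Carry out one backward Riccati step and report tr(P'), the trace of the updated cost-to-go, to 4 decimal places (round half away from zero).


BᵀP = [-6.3750 15.0000]
S = R + BᵀPB = [1/2] + [56.8125] = [57.3125]
BᵀPA = [-40.8750 -50.4375]
K = S⁻¹·BᵀPA = [-0.7132 -0.8800]
A−BK = [-2.6434 -1.0600; -1.1472 -0.4798]
AᵀP(A−BK) = [16.0981 6.6532; 6.6532 2.9253]
P' = Q + AᵀP(A−BK) = [25.3481 9.6532; 9.6532 3.9253]
tr(P') = 29.2734

29.2734


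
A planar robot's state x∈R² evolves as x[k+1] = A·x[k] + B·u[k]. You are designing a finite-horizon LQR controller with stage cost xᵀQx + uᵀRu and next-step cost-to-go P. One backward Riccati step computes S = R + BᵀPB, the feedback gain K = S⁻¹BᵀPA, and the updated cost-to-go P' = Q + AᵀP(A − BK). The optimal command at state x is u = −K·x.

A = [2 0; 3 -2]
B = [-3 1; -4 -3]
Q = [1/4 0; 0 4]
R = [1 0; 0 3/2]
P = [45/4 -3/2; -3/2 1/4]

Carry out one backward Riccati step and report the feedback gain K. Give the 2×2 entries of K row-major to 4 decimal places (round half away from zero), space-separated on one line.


-0.5980 0.0185 0.0782 0.2170

BᵀP = [-27.7500 3.5000; 15.7500 -2.2500]
S = R + BᵀPB = [1 0; 0 3/2] + [69.2500 -38.2500; -38.2500 22.5000] = [70.2500 -38.2500; -38.2500 24.0000]
BᵀPA = [-45.0000 -7.0000; 24.7500 4.5000]
K = S⁻¹·BᵀPA = [-0.5980 0.0185; 0.0782 0.2170]
A−BK = [0.1278 -0.1615; 0.8427 -1.2750]
AᵀP(A−BK) = [0.4050 -0.0378; -0.0378 0.1531]
P' = Q + AᵀP(A−BK) = [0.6550 -0.0378; -0.0378 4.1531]
tr(P') = 4.8080


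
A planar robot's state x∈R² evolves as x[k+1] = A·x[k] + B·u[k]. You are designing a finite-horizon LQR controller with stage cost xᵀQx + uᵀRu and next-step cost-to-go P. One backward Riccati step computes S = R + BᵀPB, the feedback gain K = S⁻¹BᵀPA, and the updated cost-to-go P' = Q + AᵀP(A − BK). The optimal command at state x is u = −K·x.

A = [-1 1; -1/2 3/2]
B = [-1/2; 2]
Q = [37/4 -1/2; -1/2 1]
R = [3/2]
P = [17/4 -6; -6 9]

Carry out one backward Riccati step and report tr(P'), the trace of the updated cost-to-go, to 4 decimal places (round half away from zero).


11.0195

BᵀP = [-14.1250 21.0000]
S = R + BᵀPB = [3/2] + [49.0625] = [50.5625]
BᵀPA = [3.6250 17.3750]
K = S⁻¹·BᵀPA = [0.0717 0.3436]
A−BK = [-0.9642 1.1718; -0.6434 0.8127]
AᵀP(A−BK) = [0.2401 -0.2457; -0.2457 0.5294]
P' = Q + AᵀP(A−BK) = [9.4901 -0.7457; -0.7457 1.5294]
tr(P') = 11.0195


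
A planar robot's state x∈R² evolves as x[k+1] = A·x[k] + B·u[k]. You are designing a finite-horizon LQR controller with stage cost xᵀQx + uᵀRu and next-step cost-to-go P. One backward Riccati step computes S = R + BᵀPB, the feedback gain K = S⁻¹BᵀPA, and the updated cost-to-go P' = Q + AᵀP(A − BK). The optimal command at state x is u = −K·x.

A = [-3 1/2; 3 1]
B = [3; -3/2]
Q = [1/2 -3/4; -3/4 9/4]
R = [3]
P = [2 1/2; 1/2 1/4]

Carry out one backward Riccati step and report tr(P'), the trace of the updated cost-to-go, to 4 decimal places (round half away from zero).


5.4505

BᵀP = [5.2500 1.1250]
S = R + BᵀPB = [3] + [14.0625] = [17.0625]
BᵀPA = [-12.3750 3.7500]
K = S⁻¹·BᵀPA = [-0.7253 0.2198]
A−BK = [-0.8242 -0.1593; 1.9121 1.3297]
AᵀP(A−BK) = [2.2747 -0.2802; -0.2802 0.4258]
P' = Q + AᵀP(A−BK) = [2.7747 -1.0302; -1.0302 2.6758]
tr(P') = 5.4505


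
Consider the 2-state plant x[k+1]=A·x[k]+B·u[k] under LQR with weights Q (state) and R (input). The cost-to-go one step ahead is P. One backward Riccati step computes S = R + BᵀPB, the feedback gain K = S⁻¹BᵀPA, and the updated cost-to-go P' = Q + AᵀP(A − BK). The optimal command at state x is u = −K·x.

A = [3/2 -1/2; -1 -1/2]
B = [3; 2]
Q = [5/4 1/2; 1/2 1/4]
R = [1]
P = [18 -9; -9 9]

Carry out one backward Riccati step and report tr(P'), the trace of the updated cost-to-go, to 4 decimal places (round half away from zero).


34.6319

BᵀP = [36.0000 -9.0000]
S = R + BᵀPB = [1] + [90.0000] = [91.0000]
BᵀPA = [63.0000 -13.5000]
K = S⁻¹·BᵀPA = [0.6923 -0.1484]
A−BK = [-0.5769 -0.0549; -2.3846 -0.2033]
AᵀP(A−BK) = [32.8846 2.5962; 2.5962 0.2473]
P' = Q + AᵀP(A−BK) = [34.1346 3.0962; 3.0962 0.4973]
tr(P') = 34.6319


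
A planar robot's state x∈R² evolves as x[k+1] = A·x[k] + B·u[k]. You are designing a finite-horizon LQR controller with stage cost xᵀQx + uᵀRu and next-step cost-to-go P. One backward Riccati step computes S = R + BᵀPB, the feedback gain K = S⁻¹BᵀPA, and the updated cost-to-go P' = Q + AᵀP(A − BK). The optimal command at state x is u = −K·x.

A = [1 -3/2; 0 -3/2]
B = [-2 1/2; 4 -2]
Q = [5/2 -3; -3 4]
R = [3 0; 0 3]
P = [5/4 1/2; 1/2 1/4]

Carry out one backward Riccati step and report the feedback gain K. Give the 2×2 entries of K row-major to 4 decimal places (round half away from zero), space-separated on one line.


-0.1327 0.2062 -0.1232 0.2986

BᵀP = [-0.5000 0.0000; -0.3750 -0.2500]
S = R + BᵀPB = [3 0; 0 3] + [1.0000 -0.2500; -0.2500 0.3125] = [4.0000 -0.2500; -0.2500 3.3125]
BᵀPA = [-0.5000 0.7500; -0.3750 0.9375]
K = S⁻¹·BᵀPA = [-0.1327 0.2062; -0.1232 0.2986]
A−BK = [0.7962 -1.2370; 0.2844 -1.7275]
AᵀP(A−BK) = [1.1374 -2.4100; -2.4100 5.1905]
P' = Q + AᵀP(A−BK) = [3.6374 -5.4100; -5.4100 9.1905]
tr(P') = 12.8279


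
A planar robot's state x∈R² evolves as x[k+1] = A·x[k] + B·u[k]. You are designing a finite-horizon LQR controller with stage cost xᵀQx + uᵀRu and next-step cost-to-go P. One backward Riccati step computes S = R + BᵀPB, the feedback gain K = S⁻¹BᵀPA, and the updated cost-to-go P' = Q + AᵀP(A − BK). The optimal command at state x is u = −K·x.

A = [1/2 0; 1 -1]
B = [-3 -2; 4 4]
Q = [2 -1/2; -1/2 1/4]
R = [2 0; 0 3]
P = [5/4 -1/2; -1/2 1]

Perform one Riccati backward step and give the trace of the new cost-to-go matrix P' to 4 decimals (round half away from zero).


BᵀP = [-5.7500 5.5000; -4.5000 5.0000]
S = R + BᵀPB = [2 0; 0 3] + [39.2500 33.5000; 33.5000 29.0000] = [41.2500 33.5000; 33.5000 32.0000]
BᵀPA = [2.6250 -5.5000; 2.7500 -5.0000]
K = S⁻¹·BᵀPA = [-0.0411 -0.0430; 0.1290 -0.1113]
A−BK = [0.6346 -0.3515; 0.6485 -0.3831]
AᵀP(A−BK) = [0.5657 -0.3312; -0.3312 0.2073]
P' = Q + AᵀP(A−BK) = [2.5657 -0.8312; -0.8312 0.4573]
tr(P') = 3.0231

3.0231


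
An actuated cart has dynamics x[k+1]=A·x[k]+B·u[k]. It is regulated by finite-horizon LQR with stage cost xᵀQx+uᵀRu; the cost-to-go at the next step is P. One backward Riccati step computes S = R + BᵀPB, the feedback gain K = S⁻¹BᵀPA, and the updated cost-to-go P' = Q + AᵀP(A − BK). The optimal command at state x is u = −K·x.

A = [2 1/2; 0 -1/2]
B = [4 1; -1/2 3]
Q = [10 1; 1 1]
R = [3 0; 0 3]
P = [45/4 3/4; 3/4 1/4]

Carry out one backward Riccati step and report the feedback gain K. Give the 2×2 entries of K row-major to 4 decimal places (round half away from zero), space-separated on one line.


BᵀP = [44.6250 2.8750; 13.5000 1.5000]
S = R + BᵀPB = [3 0; 0 3] + [177.0625 53.2500; 53.2500 18.0000] = [180.0625 53.2500; 53.2500 21.0000]
BᵀPA = [89.2500 20.8750; 27.0000 6.0000]
K = S⁻¹·BᵀPA = [0.4615 0.1257; 0.1154 -0.0330]
A−BK = [0.0385 0.0302; -0.1154 -0.3381]
AᵀP(A−BK) = [0.6923 0.1731; 0.1731 0.0742]
P' = Q + AᵀP(A−BK) = [10.6923 1.1731; 1.1731 1.0742]
tr(P') = 11.7665

0.4615 0.1257 0.1154 -0.0330


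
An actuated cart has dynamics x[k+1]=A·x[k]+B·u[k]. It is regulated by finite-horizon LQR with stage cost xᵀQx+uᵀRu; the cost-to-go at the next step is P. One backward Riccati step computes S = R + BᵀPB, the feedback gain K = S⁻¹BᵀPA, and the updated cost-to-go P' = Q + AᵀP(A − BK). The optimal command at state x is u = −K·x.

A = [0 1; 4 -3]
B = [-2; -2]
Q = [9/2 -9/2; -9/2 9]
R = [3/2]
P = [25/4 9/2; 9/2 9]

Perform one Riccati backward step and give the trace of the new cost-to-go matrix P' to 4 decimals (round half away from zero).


BᵀP = [-21.5000 -27.0000]
S = R + BᵀPB = [3/2] + [97.0000] = [98.5000]
BᵀPA = [-108.0000 59.5000]
K = S⁻¹·BᵀPA = [-1.0964 0.6041]
A−BK = [-2.1929 2.2081; 1.8071 -1.7919]
AᵀP(A−BK) = [25.5838 -24.7614; -24.7614 24.3084]
P' = Q + AᵀP(A−BK) = [30.0838 -29.2614; -29.2614 33.3084]
tr(P') = 63.3921

63.3921


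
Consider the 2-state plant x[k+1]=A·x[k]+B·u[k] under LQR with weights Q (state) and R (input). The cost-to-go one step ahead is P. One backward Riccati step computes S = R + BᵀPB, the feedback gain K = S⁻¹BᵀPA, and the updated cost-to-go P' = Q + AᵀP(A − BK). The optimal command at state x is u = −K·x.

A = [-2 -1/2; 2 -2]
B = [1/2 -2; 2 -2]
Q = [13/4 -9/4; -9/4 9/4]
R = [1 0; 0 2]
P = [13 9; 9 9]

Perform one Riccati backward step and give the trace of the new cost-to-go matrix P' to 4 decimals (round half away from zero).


13.1178

BᵀP = [24.5000 22.5000; -44.0000 -36.0000]
S = R + BᵀPB = [1 0; 0 2] + [57.2500 -94.0000; -94.0000 160.0000] = [58.2500 -94.0000; -94.0000 162.0000]
BᵀPA = [-4.0000 -57.2500; 16.0000 94.0000]
K = S⁻¹·BᵀPA = [1.4255 -0.7302; 0.9259 0.1565]
A−BK = [-0.8609 0.1782; 1.0008 -0.2265]
AᵀP(A−BK) = [6.8876 -1.4255; -1.4255 0.7302]
P' = Q + AᵀP(A−BK) = [10.1376 -3.6755; -3.6755 2.9802]
tr(P') = 13.1178


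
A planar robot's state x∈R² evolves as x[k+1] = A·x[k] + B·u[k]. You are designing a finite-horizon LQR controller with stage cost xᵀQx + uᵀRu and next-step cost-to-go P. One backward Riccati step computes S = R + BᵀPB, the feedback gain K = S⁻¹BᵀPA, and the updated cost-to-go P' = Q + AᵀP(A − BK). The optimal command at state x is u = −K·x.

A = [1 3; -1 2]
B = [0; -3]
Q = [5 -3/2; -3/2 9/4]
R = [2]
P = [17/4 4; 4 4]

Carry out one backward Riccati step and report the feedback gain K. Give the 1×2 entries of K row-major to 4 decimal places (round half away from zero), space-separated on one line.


BᵀP = [-12.0000 -12.0000]
S = R + BᵀPB = [2] + [36.0000] = [38.0000]
BᵀPA = [0.0000 -60.0000]
K = S⁻¹·BᵀPA = [0.0000 -1.5789]
A−BK = [1.0000 3.0000; -1.0000 -2.7368]
AᵀP(A−BK) = [0.2500 0.7500; 0.7500 7.5132]
P' = Q + AᵀP(A−BK) = [5.2500 -0.7500; -0.7500 9.7632]
tr(P') = 15.0132

0.0000 -1.5789


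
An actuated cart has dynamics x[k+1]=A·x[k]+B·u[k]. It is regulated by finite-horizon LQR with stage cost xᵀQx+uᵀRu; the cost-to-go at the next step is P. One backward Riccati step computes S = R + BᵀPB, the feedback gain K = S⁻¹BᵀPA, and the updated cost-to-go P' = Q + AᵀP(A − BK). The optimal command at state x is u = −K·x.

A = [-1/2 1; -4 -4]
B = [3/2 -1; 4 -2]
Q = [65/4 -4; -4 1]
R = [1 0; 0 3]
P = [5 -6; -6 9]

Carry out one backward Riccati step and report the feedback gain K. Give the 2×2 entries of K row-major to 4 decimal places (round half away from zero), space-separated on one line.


-1.1704 -1.5336 0.0305 -0.1256

BᵀP = [-16.5000 27.0000; 7.0000 -12.0000]
S = R + BᵀPB = [1 0; 0 3] + [83.2500 -37.5000; -37.5000 17.0000] = [84.2500 -37.5000; -37.5000 20.0000]
BᵀPA = [-99.7500 -124.5000; 44.5000 55.0000]
K = S⁻¹·BᵀPA = [-1.1704 -1.5336; 0.0305 -0.1256]
A−BK = [1.2861 3.1749; 0.7426 1.8834]
AᵀP(A−BK) = [3.1453 6.1076; 6.1076 12.9686]
P' = Q + AᵀP(A−BK) = [19.3953 2.1076; 2.1076 13.9686]
tr(P') = 33.3639


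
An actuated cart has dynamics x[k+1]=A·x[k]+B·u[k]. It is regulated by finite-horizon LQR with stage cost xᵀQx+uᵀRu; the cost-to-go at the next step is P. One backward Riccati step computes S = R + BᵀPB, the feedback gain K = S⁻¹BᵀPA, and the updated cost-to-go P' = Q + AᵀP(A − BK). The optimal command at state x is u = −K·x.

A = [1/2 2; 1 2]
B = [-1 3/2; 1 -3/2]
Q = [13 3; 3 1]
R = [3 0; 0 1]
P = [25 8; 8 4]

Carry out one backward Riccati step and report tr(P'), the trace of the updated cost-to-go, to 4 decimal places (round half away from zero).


BᵀP = [-17.0000 -4.0000; 25.5000 6.0000]
S = R + BᵀPB = [3 0; 0 1] + [13.0000 -19.5000; -19.5000 29.2500] = [16.0000 -19.5000; -19.5000 30.2500]
BᵀPA = [-12.5000 -42.0000; 18.7500 63.0000]
K = S⁻¹·BᵀPA = [-0.1205 -0.4048; 0.5422 1.8217]
A−BK = [-0.4337 -1.1373; 1.9337 5.1373]
AᵀP(A−BK) = [6.5783 17.7831; 17.7831 48.2313]
P' = Q + AᵀP(A−BK) = [19.5783 20.7831; 20.7831 49.2313]
tr(P') = 68.8096

68.8096


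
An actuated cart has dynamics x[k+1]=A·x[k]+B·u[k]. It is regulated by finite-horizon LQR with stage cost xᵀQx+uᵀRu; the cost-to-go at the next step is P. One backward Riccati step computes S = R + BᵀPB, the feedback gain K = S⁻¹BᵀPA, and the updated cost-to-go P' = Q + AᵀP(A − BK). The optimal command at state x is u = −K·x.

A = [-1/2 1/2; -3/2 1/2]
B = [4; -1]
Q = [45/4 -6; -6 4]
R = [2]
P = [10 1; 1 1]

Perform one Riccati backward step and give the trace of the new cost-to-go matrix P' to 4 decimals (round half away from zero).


BᵀP = [39.0000 3.0000]
S = R + BᵀPB = [2] + [153.0000] = [155.0000]
BᵀPA = [-24.0000 21.0000]
K = S⁻¹·BᵀPA = [-0.1548 0.1355]
A−BK = [0.1194 -0.0419; -1.6548 0.6355]
AᵀP(A−BK) = [2.5339 -0.9984; -0.9984 0.4048]
P' = Q + AᵀP(A−BK) = [13.7839 -6.9984; -6.9984 4.4048]
tr(P') = 18.1887

18.1887


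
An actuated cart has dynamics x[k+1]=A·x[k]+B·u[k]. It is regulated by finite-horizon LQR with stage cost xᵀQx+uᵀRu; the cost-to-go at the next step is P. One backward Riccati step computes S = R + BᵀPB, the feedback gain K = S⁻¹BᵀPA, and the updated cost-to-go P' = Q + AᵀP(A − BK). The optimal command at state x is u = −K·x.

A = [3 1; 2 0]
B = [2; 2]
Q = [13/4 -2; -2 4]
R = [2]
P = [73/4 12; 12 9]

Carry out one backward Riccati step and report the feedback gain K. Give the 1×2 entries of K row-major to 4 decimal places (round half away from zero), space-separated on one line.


1.2826 0.2923

BᵀP = [60.5000 42.0000]
S = R + BᵀPB = [2] + [205.0000] = [207.0000]
BᵀPA = [265.5000 60.5000]
K = S⁻¹·BᵀPA = [1.2826 0.2923]
A−BK = [0.4348 0.4155; -0.5652 -0.5845]
AᵀP(A−BK) = [3.7174 1.1522; 1.1522 0.5676]
P' = Q + AᵀP(A−BK) = [6.9674 -0.8478; -0.8478 4.5676]
tr(P') = 11.5350


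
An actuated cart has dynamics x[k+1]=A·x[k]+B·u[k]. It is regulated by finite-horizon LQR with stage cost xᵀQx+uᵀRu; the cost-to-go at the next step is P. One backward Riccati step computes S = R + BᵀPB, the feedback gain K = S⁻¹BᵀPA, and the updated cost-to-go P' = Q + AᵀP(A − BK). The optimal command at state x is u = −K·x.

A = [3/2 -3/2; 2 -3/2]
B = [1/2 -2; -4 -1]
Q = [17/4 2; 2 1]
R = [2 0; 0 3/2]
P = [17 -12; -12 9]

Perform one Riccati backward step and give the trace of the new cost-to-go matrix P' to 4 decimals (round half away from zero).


BᵀP = [56.5000 -42.0000; -22.0000 15.0000]
S = R + BᵀPB = [2 0; 0 3/2] + [196.2500 -71.0000; -71.0000 29.0000] = [198.2500 -71.0000; -71.0000 30.5000]
BᵀPA = [0.7500 -21.7500; -3.0000 10.5000]
K = S⁻¹·BᵀPA = [-0.1891 0.0817; -0.5385 0.5344]
A−BK = [0.5176 -0.4721; 0.7053 -0.6390]
AᵀP(A−BK) = [0.7764 -0.7081; -0.7081 0.6654]
P' = Q + AᵀP(A−BK) = [5.0264 1.2919; 1.2919 1.6654]
tr(P') = 6.6917

6.6917


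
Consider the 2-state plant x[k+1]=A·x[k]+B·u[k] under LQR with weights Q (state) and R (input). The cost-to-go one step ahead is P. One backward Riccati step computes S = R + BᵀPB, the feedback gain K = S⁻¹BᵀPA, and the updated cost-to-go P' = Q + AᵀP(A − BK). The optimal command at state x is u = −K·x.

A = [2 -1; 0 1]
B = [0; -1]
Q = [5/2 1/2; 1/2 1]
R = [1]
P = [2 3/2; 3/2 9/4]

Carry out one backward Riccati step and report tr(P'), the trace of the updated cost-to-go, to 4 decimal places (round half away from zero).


BᵀP = [-1.5000 -2.2500]
S = R + BᵀPB = [1] + [2.2500] = [3.2500]
BᵀPA = [-3.0000 -0.7500]
K = S⁻¹·BᵀPA = [-0.9231 -0.2308]
A−BK = [2.0000 -1.0000; -0.9231 0.7692]
AᵀP(A−BK) = [5.2308 -1.6923; -1.6923 1.0769]
P' = Q + AᵀP(A−BK) = [7.7308 -1.1923; -1.1923 2.0769]
tr(P') = 9.8077

9.8077


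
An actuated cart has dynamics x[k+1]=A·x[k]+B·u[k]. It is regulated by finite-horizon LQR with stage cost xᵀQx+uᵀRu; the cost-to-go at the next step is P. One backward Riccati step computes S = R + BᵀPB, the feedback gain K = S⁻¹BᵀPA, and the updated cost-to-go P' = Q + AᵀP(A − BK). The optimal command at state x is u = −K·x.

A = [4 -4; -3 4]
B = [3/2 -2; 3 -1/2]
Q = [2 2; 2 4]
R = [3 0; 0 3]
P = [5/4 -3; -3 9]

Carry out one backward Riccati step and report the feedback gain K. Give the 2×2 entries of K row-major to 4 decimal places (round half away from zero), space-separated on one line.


-1.5599 1.9316 -0.8989 0.9895

BᵀP = [-7.1250 22.5000; -1.0000 1.5000]
S = R + BᵀPB = [3 0; 0 3] + [56.8125 3.0000; 3.0000 1.2500] = [59.8125 3.0000; 3.0000 4.2500]
BᵀPA = [-96.0000 118.5000; -8.5000 10.0000]
K = S⁻¹·BᵀPA = [-1.5599 1.9316; -0.8989 0.9895]
A−BK = [4.5422 -4.9184; 1.2304 -1.2999]
AᵀP(A−BK) = [15.6062 -18.1594; -18.1594 21.2151]
P' = Q + AᵀP(A−BK) = [17.6062 -16.1594; -16.1594 25.2151]
tr(P') = 42.8213


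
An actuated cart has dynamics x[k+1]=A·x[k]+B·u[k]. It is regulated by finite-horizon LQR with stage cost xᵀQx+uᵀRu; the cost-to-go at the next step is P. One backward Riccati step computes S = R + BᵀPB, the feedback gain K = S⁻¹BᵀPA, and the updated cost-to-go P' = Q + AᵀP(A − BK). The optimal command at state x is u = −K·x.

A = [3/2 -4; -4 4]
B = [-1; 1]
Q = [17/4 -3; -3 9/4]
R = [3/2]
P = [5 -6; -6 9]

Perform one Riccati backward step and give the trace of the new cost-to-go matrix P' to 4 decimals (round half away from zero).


43.6318

BᵀP = [-11.0000 15.0000]
S = R + BᵀPB = [3/2] + [26.0000] = [27.5000]
BᵀPA = [-76.5000 104.0000]
K = S⁻¹·BᵀPA = [-2.7818 3.7818]
A−BK = [-1.2818 -0.2182; -1.2182 0.2182]
AᵀP(A−BK) = [14.4409 -16.6909; -16.6909 22.6909]
P' = Q + AᵀP(A−BK) = [18.6909 -19.6909; -19.6909 24.9409]
tr(P') = 43.6318


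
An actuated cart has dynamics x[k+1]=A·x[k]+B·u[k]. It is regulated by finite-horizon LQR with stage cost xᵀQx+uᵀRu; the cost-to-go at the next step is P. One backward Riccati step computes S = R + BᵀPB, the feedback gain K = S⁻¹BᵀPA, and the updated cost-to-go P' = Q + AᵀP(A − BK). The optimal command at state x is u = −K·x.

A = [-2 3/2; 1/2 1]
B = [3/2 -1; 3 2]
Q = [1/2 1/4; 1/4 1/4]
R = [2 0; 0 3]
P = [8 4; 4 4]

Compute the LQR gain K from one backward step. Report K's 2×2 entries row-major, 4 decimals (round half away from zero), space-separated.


-0.5219 0.6290 0.7512 -0.3226

BᵀP = [24.0000 18.0000; 0.0000 4.0000]
S = R + BᵀPB = [2 0; 0 3] + [90.0000 12.0000; 12.0000 8.0000] = [92.0000 12.0000; 12.0000 11.0000]
BᵀPA = [-39.0000 54.0000; 2.0000 4.0000]
K = S⁻¹·BᵀPA = [-0.5219 0.6290; 0.7512 -0.3226]
A−BK = [-0.4660 0.2339; 0.5634 -0.2419]
AᵀP(A−BK) = [3.1440 -1.8226; -1.8226 1.3226]
P' = Q + AᵀP(A−BK) = [3.6440 -1.5726; -1.5726 1.5726]
tr(P') = 5.2166


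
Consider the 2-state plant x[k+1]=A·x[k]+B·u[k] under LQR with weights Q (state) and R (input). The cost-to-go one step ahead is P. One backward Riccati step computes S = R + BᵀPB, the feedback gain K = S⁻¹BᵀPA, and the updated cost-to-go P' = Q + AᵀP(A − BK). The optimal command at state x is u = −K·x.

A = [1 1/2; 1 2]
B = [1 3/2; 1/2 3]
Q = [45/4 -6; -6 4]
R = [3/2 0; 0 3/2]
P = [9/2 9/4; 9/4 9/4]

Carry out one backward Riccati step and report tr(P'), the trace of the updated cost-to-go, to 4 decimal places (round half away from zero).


BᵀP = [5.6250 3.3750; 13.5000 10.1250]
S = R + BᵀPB = [3/2 0; 0 3/2] + [7.3125 18.5625; 18.5625 50.6250] = [8.8125 18.5625; 18.5625 52.1250]
BᵀPA = [9.0000 9.5625; 23.6250 27.0000]
K = S⁻¹·BᵀPA = [0.2665 -0.0239; 0.3583 0.5265]
A−BK = [0.1960 -0.2658; -0.2083 0.4325]
AᵀP(A−BK) = [0.3859 0.1516; 0.1516 0.6381]
P' = Q + AᵀP(A−BK) = [11.6359 -5.8484; -5.8484 4.6381]
tr(P') = 16.2740

16.2740


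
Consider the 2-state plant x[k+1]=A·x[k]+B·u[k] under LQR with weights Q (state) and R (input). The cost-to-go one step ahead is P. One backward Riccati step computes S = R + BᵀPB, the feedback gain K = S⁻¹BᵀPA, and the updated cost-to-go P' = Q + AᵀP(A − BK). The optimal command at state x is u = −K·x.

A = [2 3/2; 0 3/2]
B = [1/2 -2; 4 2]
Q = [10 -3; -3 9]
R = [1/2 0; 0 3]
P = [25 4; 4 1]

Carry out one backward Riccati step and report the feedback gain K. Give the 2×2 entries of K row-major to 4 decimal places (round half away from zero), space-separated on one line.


BᵀP = [28.5000 6.0000; -42.0000 -6.0000]
S = R + BᵀPB = [1/2 0; 0 3] + [38.2500 -45.0000; -45.0000 72.0000] = [38.7500 -45.0000; -45.0000 75.0000]
BᵀPA = [57.0000 51.7500; -84.0000 -72.0000]
K = S⁻¹·BᵀPA = [0.5617 0.7277; -0.7830 -0.5234]
A−BK = [0.1532 0.0894; -0.6809 -0.3638]
AᵀP(A−BK) = [2.2128 1.5574; 1.5574 1.1585]
P' = Q + AᵀP(A−BK) = [12.2128 -1.4426; -1.4426 10.1585]
tr(P') = 22.3713

0.5617 0.7277 -0.7830 -0.5234


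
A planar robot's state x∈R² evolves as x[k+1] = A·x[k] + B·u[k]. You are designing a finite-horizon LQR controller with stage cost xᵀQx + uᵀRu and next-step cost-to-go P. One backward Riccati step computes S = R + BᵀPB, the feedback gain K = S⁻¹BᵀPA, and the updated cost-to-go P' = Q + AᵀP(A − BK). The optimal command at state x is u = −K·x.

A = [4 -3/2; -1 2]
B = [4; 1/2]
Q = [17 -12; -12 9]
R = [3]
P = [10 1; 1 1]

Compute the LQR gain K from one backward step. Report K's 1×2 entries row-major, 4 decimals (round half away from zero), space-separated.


0.9417 -0.3094

BᵀP = [40.5000 4.5000]
S = R + BᵀPB = [3] + [164.2500] = [167.2500]
BᵀPA = [157.5000 -51.7500]
K = S⁻¹·BᵀPA = [0.9417 -0.3094]
A−BK = [0.2332 -0.2623; -1.4709 2.1547]
AᵀP(A−BK) = [4.6816 -3.7668; -3.7668 4.4877]
P' = Q + AᵀP(A−BK) = [21.6816 -15.7668; -15.7668 13.4877]
tr(P') = 35.1693


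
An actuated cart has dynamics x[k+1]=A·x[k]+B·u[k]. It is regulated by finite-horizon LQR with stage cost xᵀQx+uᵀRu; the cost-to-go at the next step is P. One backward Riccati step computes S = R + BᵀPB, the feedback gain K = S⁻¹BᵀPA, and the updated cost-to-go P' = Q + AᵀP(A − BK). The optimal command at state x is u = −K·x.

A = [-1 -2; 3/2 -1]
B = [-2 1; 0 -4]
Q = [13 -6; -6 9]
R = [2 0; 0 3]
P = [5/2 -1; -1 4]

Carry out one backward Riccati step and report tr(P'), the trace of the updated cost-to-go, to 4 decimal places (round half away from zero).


BᵀP = [-5.0000 2.0000; 6.5000 -17.0000]
S = R + BᵀPB = [2 0; 0 3] + [10.0000 -13.0000; -13.0000 74.5000] = [12.0000 -13.0000; -13.0000 77.5000]
BᵀPA = [8.0000 8.0000; -32.0000 4.0000]
K = S⁻¹·BᵀPA = [0.2681 0.8830; -0.3679 0.1997]
A−BK = [-0.0959 -0.4336; 0.0283 -0.2011]
AᵀP(A−BK) = [0.5815 0.3272; 0.3272 2.1367]
P' = Q + AᵀP(A−BK) = [13.5815 -5.6728; -5.6728 11.1367]
tr(P') = 24.7181

24.7181


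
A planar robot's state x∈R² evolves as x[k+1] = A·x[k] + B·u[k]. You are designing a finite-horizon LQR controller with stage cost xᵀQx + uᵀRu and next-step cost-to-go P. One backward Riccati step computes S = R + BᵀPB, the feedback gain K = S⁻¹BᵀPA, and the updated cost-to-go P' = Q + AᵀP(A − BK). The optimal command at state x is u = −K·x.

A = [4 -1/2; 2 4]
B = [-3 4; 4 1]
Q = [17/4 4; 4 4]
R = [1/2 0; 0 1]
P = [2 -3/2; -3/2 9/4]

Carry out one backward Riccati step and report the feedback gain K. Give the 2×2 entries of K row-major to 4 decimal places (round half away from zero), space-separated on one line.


BᵀP = [-12.0000 13.5000; 6.5000 -3.7500]
S = R + BᵀPB = [1/2 0; 0 1] + [90.0000 -34.5000; -34.5000 22.2500] = [90.5000 -34.5000; -34.5000 23.2500]
BᵀPA = [-21.0000 60.0000; 18.5000 -18.2500]
K = S⁻¹·BᵀPA = [0.1641 0.8375; 1.0393 0.4578]
A−BK = [0.3354 0.1813; 0.3042 0.1922]
AᵀP(A−BK) = [1.2206 0.6182; 0.6182 0.6046]
P' = Q + AᵀP(A−BK) = [5.4706 4.6182; 4.6182 4.6046]
tr(P') = 10.0752

0.1641 0.8375 1.0393 0.4578


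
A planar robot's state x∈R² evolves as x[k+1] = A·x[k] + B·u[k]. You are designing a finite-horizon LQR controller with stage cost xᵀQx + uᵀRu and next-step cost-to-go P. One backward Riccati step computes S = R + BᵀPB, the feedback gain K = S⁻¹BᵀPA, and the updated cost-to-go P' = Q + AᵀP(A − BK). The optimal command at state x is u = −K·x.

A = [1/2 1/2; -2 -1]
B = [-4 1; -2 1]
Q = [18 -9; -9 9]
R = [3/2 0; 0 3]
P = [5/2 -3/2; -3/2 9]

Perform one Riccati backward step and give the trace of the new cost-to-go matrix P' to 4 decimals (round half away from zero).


BᵀP = [-7.0000 -12.0000; 1.0000 7.5000]
S = R + BᵀPB = [3/2 0; 0 3] + [52.0000 -19.0000; -19.0000 8.5000] = [53.5000 -19.0000; -19.0000 11.5000]
BᵀPA = [20.5000 8.5000; -14.5000 -7.0000]
K = S⁻¹·BᵀPA = [-0.1563 -0.1386; -1.5192 -0.8378]
A−BK = [1.3938 0.7832; -0.7935 -0.4395]
AᵀP(A−BK) = [20.8020 11.5697; 11.5697 6.4392]
P' = Q + AᵀP(A−BK) = [38.8020 2.5697; 2.5697 15.4392]
tr(P') = 54.2412

54.2412


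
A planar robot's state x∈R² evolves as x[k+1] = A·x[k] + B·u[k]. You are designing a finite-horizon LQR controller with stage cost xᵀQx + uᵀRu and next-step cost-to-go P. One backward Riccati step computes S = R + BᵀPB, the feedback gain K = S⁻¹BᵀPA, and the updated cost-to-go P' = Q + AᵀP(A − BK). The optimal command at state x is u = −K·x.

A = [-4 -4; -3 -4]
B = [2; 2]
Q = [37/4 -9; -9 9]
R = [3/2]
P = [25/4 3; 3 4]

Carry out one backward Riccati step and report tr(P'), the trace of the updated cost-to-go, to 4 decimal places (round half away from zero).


29.7688

BᵀP = [18.5000 14.0000]
S = R + BᵀPB = [3/2] + [65.0000] = [66.5000]
BᵀPA = [-116.0000 -130.0000]
K = S⁻¹·BᵀPA = [-1.7444 -1.9549]
A−BK = [-0.5113 -0.0902; 0.4887 -0.0902]
AᵀP(A−BK) = [5.6541 5.2331; 5.2331 5.8647]
P' = Q + AᵀP(A−BK) = [14.9041 -3.7669; -3.7669 14.8647]
tr(P') = 29.7688


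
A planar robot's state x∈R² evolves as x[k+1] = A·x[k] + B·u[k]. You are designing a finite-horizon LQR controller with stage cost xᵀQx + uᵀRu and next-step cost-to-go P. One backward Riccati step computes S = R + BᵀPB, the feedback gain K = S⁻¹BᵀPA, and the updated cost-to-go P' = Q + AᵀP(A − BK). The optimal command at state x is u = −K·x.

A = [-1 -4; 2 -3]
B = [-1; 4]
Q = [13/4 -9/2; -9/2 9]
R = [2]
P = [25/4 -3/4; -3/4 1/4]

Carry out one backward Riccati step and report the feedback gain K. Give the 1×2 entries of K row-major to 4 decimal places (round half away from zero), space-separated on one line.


BᵀP = [-9.2500 1.7500]
S = R + BᵀPB = [2] + [16.2500] = [18.2500]
BᵀPA = [12.7500 31.7500]
K = S⁻¹·BᵀPA = [0.6986 1.7397]
A−BK = [-0.3014 -2.2603; -0.7945 -9.9589]
AᵀP(A−BK) = [1.3425 5.0685; 5.0685 29.0137]
P' = Q + AᵀP(A−BK) = [4.5925 0.5685; 0.5685 38.0137]
tr(P') = 42.6062

0.6986 1.7397


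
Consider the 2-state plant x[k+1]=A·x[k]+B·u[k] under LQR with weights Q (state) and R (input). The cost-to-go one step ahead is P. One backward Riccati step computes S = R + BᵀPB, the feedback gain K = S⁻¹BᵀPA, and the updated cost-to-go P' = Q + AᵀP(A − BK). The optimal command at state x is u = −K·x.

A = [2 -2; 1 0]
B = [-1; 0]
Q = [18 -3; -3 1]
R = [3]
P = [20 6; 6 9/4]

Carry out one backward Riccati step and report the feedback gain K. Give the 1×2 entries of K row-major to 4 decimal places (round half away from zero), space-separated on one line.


-2.0000 1.7391

BᵀP = [-20.0000 -6.0000]
S = R + BᵀPB = [3] + [20.0000] = [23.0000]
BᵀPA = [-46.0000 40.0000]
K = S⁻¹·BᵀPA = [-2.0000 1.7391]
A−BK = [0.0000 -0.2609; 1.0000 0.0000]
AᵀP(A−BK) = [14.2500 -12.0000; -12.0000 10.4348]
P' = Q + AᵀP(A−BK) = [32.2500 -15.0000; -15.0000 11.4348]
tr(P') = 43.6848


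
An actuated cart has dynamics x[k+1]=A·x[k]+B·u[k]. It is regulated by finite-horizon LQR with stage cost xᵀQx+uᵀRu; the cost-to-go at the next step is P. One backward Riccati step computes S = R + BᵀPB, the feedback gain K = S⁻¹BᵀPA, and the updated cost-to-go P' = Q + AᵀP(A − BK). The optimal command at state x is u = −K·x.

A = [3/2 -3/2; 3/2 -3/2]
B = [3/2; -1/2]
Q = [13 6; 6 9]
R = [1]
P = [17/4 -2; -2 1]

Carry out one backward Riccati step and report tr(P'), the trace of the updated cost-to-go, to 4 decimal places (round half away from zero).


BᵀP = [7.3750 -3.5000]
S = R + BᵀPB = [1] + [12.8125] = [13.8125]
BᵀPA = [5.8125 -5.8125]
K = S⁻¹·BᵀPA = [0.4208 -0.4208]
A−BK = [0.8688 -0.8688; 1.7104 -1.7104]
AᵀP(A−BK) = [0.3665 -0.3665; -0.3665 0.3665]
P' = Q + AᵀP(A−BK) = [13.3665 5.6335; 5.6335 9.3665]
tr(P') = 22.7330

22.7330


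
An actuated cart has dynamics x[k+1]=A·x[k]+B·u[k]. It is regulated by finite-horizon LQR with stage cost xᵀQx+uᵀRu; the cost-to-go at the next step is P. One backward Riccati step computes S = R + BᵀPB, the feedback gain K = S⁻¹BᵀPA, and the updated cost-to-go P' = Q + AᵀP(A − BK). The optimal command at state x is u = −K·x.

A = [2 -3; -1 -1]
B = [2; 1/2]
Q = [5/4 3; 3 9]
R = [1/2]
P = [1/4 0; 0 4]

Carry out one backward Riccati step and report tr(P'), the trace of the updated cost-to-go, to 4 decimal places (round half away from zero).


BᵀP = [0.5000 2.0000]
S = R + BᵀPB = [1/2] + [2.0000] = [2.5000]
BᵀPA = [-1.0000 -3.5000]
K = S⁻¹·BᵀPA = [-0.4000 -1.4000]
A−BK = [2.8000 -0.2000; -0.8000 -0.3000]
AᵀP(A−BK) = [4.6000 1.1000; 1.1000 1.3500]
P' = Q + AᵀP(A−BK) = [5.8500 4.1000; 4.1000 10.3500]
tr(P') = 16.2000

16.2000
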